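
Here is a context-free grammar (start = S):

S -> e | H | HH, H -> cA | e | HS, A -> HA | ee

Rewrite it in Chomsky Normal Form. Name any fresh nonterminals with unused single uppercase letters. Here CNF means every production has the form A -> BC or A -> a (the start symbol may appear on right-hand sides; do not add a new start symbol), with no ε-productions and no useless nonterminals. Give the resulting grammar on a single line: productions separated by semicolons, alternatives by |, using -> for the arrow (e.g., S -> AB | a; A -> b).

S -> e | CA | HH | HS; A -> BB | HA; B -> e; C -> c; H -> e | CA | HS

No ε-productions.
After unit-elimination: S -> e | HH | HS | cA; A -> HA | ee; H -> e | HS | cA.
TERM: introduce C -> c, B -> e and substitute in every rule of length ≥2.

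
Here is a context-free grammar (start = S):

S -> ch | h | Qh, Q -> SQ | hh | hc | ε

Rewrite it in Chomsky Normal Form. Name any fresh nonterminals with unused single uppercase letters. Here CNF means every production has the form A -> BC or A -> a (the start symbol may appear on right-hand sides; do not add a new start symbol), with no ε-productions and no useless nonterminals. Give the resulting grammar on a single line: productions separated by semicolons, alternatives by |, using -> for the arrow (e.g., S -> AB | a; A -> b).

Nullable: {Q}; after ε-elimination: S -> h | Qh | ch; Q -> S | SQ | hc | hh.
After unit-elimination: S -> h | Qh | ch; Q -> h | Qh | SQ | ch | hc | hh.
TERM: introduce B -> c, A -> h and substitute in every rule of length ≥2.

S -> h | BA | QA; A -> h; B -> c; Q -> h | AA | AB | BA | QA | SQ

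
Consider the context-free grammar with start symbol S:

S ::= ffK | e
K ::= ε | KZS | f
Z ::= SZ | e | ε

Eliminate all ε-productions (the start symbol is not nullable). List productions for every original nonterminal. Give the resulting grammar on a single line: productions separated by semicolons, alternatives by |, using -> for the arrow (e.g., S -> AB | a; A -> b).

S -> e | ff | ffK; K -> S | f | KS | ZS | KZS; Z -> S | e | SZ

Nullable set: {K, Z}.
S -> ffK: K nullable, giving ff | ffK.
Drop K -> ε.
K -> KZS: K, Z nullable, giving KS | KZS | S | ZS.
Drop Z -> ε.
Z -> SZ: Z nullable, giving S | SZ.
Unchanged (no nullable symbols): S -> e; K -> f; Z -> e.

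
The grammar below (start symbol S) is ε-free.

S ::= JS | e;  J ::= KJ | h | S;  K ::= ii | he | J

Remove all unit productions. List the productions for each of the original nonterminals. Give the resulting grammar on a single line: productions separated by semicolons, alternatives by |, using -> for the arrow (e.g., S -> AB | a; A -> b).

Unit productions: J->S, K->J.
Unit pairs (A ⇒* B via units): (J,S), (K,J), (K,S).
S: inherits non-unit rules of {S} → JS | e.
J: inherits non-unit rules of {J, S} → JS | KJ | e | h.
K: inherits non-unit rules of {J, K, S} → JS | KJ | e | h | he | ii.

S -> e | JS; J -> e | h | JS | KJ; K -> e | h | JS | KJ | he | ii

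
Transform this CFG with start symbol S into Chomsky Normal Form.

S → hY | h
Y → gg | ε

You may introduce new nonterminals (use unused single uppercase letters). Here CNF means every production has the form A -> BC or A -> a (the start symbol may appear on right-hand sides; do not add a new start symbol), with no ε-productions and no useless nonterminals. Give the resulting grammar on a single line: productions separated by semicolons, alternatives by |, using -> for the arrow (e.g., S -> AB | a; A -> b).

Nullable: {Y}; after ε-elimination: S -> h | hY; Y -> gg.
No unit productions to eliminate.
TERM: introduce B -> g, A -> h and substitute in every rule of length ≥2.

S -> h | AY; A -> h; B -> g; Y -> BB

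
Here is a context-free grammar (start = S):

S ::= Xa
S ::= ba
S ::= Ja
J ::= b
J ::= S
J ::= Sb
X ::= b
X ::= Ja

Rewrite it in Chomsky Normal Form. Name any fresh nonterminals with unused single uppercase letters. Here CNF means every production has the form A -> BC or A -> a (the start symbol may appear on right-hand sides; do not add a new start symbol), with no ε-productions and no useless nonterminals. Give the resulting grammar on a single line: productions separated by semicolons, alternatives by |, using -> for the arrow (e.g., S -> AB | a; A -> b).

S -> BA | JA | XA; A -> a; B -> b; J -> b | BA | JA | SB | XA; X -> b | JA

No ε-productions.
After unit-elimination: S -> Ja | Xa | ba; J -> b | Ja | Sb | Xa | ba; X -> b | Ja.
TERM: introduce A -> a, B -> b and substitute in every rule of length ≥2.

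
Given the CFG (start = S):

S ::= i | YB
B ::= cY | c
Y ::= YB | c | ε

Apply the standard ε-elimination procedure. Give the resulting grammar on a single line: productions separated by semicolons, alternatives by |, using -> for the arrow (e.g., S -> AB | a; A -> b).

S -> B | i | YB; B -> c | cY; Y -> B | c | YB

Nullable set: {Y}.
S -> YB: Y nullable, giving B | YB.
B -> cY: Y nullable, giving c | cY.
Drop Y -> ε.
Y -> YB: Y nullable, giving B | YB.
Unchanged (no nullable symbols): S -> i; B -> c; Y -> c.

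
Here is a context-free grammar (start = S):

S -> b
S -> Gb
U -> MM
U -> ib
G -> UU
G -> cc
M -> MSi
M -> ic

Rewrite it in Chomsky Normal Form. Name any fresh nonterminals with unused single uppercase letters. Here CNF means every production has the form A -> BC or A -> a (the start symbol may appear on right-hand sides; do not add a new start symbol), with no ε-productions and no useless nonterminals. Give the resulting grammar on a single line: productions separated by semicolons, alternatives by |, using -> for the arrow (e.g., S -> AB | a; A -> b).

S -> b | GC; A -> c; B -> i; C -> b; D -> SB; G -> AA | UU; M -> BA | MD; U -> BC | MM

No ε-productions.
No unit productions to eliminate.
TERM: introduce C -> b, A -> c, B -> i and substitute in every rule of length ≥2.
BIN: M -> MSB becomes M -> MD, D -> SB.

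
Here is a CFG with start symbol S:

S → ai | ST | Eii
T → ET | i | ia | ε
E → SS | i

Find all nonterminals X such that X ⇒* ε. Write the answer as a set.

Directly nullable (have an ε-rule): {T}.
Not nullable: E, S — each has a terminal in every rule's right-hand side or depends on a non-nullable symbol.

{T}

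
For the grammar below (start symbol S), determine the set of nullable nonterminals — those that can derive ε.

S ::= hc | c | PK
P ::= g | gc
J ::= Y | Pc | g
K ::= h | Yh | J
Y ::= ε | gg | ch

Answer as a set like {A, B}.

Directly nullable (have an ε-rule): {Y}.
J is nullable via J -> Y (every symbol on the right is already known nullable).
K is nullable via K -> J (every symbol on the right is already known nullable).
Not nullable: P, S — each has a terminal in every rule's right-hand side or depends on a non-nullable symbol.

{J, K, Y}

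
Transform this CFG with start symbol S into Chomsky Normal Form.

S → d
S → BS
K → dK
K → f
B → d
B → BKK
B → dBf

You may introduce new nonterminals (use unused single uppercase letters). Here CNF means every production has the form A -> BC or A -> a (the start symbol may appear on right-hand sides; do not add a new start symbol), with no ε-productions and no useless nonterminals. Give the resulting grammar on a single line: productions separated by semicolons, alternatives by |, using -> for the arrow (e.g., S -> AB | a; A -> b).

S -> d | BS; A -> d; B -> d | AD | BE; C -> f; D -> BC; E -> KK; K -> f | AK

No ε-productions.
No unit productions to eliminate.
TERM: introduce A -> d, C -> f and substitute in every rule of length ≥2.
BIN: B -> ABC becomes B -> AD, D -> BC; B -> BKK becomes B -> BE, E -> KK.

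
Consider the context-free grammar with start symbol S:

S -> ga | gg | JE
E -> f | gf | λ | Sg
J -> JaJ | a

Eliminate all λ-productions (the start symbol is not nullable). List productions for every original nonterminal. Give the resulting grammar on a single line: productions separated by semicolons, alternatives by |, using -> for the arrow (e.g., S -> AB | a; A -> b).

Nullable set: {E}.
S -> JE: E nullable, giving J | JE.
Drop E -> λ.
Unchanged (no nullable symbols): S -> ga; S -> gg; E -> Sg; E -> f; E -> gf; J -> JaJ; J -> a.

S -> J | JE | ga | gg; E -> f | Sg | gf; J -> a | JaJ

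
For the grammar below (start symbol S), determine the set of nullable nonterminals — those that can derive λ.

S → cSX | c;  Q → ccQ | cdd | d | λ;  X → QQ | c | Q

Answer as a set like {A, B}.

Directly nullable (have an ε-rule): {Q}.
X is nullable via X -> Q (every symbol on the right is already known nullable).
Not nullable: S — each has a terminal in every rule's right-hand side or depends on a non-nullable symbol.

{Q, X}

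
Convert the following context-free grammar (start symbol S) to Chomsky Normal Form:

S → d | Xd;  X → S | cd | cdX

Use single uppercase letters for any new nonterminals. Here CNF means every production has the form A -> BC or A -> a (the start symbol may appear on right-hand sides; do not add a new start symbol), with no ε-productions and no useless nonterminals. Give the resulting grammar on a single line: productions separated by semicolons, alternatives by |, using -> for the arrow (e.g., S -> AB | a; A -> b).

No ε-productions.
After unit-elimination: S -> d | Xd; X -> d | Xd | cd | cdX.
TERM: introduce B -> c, A -> d and substitute in every rule of length ≥2.
BIN: X -> BAX becomes X -> BC, C -> AX.

S -> d | XA; A -> d; B -> c; C -> AX; X -> d | BA | BC | XA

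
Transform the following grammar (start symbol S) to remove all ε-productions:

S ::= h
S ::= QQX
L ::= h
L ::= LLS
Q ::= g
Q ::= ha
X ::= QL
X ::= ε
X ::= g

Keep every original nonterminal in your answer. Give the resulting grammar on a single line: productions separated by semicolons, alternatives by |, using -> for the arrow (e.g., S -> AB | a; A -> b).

S -> h | QQ | QQX; L -> h | LLS; Q -> g | ha; X -> g | QL

Nullable set: {X}.
S -> QQX: X nullable, giving QQ | QQX.
Drop X -> ε.
Unchanged (no nullable symbols): S -> h; L -> LLS; L -> h; Q -> g; Q -> ha; X -> QL; X -> g.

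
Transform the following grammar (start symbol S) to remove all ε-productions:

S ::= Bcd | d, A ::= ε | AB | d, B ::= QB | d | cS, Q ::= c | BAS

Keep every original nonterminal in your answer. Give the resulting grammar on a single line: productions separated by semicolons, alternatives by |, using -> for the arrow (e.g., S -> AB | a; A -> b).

Nullable set: {A}.
Drop A -> ε.
A -> AB: A nullable, giving AB | B.
Q -> BAS: A nullable, giving BAS | BS.
Unchanged (no nullable symbols): S -> Bcd; S -> d; A -> d; B -> QB; B -> cS; B -> d; Q -> c.

S -> d | Bcd; A -> B | d | AB; B -> d | QB | cS; Q -> c | BS | BAS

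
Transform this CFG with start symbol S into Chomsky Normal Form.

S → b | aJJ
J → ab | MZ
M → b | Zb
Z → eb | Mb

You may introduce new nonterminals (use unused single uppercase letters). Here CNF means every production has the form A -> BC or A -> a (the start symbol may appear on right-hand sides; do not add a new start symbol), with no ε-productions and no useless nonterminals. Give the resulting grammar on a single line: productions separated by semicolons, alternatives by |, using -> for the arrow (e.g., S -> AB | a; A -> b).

No ε-productions.
No unit productions to eliminate.
TERM: introduce A -> a, B -> b, C -> e and substitute in every rule of length ≥2.
BIN: S -> AJJ becomes S -> AD, D -> JJ.

S -> b | AD; A -> a; B -> b; C -> e; D -> JJ; J -> AB | MZ; M -> b | ZB; Z -> CB | MB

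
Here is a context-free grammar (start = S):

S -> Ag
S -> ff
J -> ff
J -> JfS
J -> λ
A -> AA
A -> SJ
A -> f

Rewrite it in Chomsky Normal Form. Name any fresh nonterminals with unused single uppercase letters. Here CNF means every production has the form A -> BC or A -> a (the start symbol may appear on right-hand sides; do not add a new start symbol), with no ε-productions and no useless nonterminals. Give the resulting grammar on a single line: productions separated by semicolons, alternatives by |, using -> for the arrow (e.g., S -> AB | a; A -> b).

Nullable: {J}; after ε-elimination: S -> Ag | ff; A -> S | f | AA | SJ; J -> fS | ff | JfS.
After unit-elimination: S -> Ag | ff; A -> f | AA | Ag | SJ | ff; J -> fS | ff | JfS.
TERM: introduce C -> f, B -> g and substitute in every rule of length ≥2.
BIN: J -> JCS becomes J -> JD, D -> CS.

S -> AB | CC; A -> f | AA | AB | CC | SJ; B -> g; C -> f; D -> CS; J -> CC | CS | JD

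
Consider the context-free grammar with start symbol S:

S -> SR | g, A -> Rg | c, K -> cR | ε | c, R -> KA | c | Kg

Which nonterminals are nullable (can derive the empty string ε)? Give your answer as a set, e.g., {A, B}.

Directly nullable (have an ε-rule): {K}.
Not nullable: A, R, S — each has a terminal in every rule's right-hand side or depends on a non-nullable symbol.

{K}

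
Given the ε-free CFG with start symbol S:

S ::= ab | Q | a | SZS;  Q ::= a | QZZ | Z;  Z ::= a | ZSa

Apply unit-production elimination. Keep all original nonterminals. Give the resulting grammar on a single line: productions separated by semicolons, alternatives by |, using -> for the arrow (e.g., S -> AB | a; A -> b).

S -> a | ab | QZZ | SZS | ZSa; Q -> a | QZZ | ZSa; Z -> a | ZSa

Unit productions: Q->Z, S->Q.
Unit pairs (A ⇒* B via units): (Q,Z), (S,Q), (S,Z).
S: inherits non-unit rules of {Q, S, Z} → QZZ | SZS | ZSa | a | ab.
Q: inherits non-unit rules of {Q, Z} → QZZ | ZSa | a.
Z: inherits non-unit rules of {Z} → ZSa | a.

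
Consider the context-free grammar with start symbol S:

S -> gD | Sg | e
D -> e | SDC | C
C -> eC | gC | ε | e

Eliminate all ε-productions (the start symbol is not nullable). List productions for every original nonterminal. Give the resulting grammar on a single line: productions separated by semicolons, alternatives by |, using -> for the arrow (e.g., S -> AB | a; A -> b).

Nullable set: {C, D}.
S -> gD: D nullable, giving g | gD.
Drop C -> ε.
C -> eC: C nullable, giving e | eC.
C -> gC: C nullable, giving g | gC.
D -> C: C nullable, giving C.
D -> SDC: D, C nullable, giving S | SC | SD | SDC.
Unchanged (no nullable symbols): S -> Sg; S -> e; C -> e; D -> e.

S -> e | g | Sg | gD; C -> e | g | eC | gC; D -> C | S | e | SC | SD | SDC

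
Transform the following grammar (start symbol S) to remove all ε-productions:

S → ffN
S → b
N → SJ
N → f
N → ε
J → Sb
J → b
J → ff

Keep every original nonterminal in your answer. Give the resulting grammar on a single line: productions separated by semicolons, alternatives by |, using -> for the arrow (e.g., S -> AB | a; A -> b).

S -> b | ff | ffN; J -> b | Sb | ff; N -> f | SJ

Nullable set: {N}.
S -> ffN: N nullable, giving ff | ffN.
Drop N -> ε.
Unchanged (no nullable symbols): S -> b; J -> Sb; J -> b; J -> ff; N -> SJ; N -> f.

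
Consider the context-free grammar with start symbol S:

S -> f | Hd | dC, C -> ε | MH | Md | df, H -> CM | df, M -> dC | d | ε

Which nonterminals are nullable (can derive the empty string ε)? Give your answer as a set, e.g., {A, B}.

{C, H, M}

Directly nullable (have an ε-rule): {C, M}.
H is nullable via H -> CM (every symbol on the right is already known nullable).
Not nullable: S — each has a terminal in every rule's right-hand side or depends on a non-nullable symbol.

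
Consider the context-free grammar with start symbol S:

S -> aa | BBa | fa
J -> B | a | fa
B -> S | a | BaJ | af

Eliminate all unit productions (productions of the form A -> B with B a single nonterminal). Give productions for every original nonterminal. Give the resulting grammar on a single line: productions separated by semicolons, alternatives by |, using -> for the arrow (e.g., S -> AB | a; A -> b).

Unit productions: B->S, J->B.
Unit pairs (A ⇒* B via units): (B,S), (J,B), (J,S).
S: inherits non-unit rules of {S} → BBa | aa | fa.
B: inherits non-unit rules of {B, S} → BBa | BaJ | a | aa | af | fa.
J: inherits non-unit rules of {B, J, S} → BBa | BaJ | a | aa | af | fa.

S -> aa | fa | BBa; B -> a | aa | af | fa | BBa | BaJ; J -> a | aa | af | fa | BBa | BaJ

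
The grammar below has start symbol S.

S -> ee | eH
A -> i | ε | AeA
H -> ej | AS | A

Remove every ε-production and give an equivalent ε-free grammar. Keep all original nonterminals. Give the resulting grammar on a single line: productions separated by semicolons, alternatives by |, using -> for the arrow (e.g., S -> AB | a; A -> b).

S -> e | eH | ee; A -> e | i | Ae | eA | AeA; H -> A | S | AS | ej

Nullable set: {A, H}.
S -> eH: H nullable, giving e | eH.
Drop A -> ε.
A -> AeA: A, A nullable, giving Ae | AeA | e | eA.
H -> A: A nullable, giving A.
H -> AS: A nullable, giving AS | S.
Unchanged (no nullable symbols): S -> ee; A -> i; H -> ej.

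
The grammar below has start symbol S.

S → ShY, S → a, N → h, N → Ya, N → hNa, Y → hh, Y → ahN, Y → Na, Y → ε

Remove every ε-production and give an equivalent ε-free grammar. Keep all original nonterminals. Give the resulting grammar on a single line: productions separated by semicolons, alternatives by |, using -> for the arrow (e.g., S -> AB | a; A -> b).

Nullable set: {Y}.
S -> ShY: Y nullable, giving Sh | ShY.
N -> Ya: Y nullable, giving Ya | a.
Drop Y -> ε.
Unchanged (no nullable symbols): S -> a; N -> h; N -> hNa; Y -> Na; Y -> ahN; Y -> hh.

S -> a | Sh | ShY; N -> a | h | Ya | hNa; Y -> Na | hh | ahN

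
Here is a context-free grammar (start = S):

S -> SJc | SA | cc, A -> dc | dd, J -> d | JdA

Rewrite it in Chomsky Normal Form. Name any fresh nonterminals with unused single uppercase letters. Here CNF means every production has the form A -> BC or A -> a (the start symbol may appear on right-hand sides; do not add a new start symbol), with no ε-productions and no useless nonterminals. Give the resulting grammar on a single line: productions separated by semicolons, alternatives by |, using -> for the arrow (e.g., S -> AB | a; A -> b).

No ε-productions.
No unit productions to eliminate.
TERM: introduce C -> c, B -> d and substitute in every rule of length ≥2.
BIN: J -> JBA becomes J -> JD, D -> BA; S -> SJC becomes S -> SE, E -> JC.

S -> CC | SA | SE; A -> BB | BC; B -> d; C -> c; D -> BA; E -> JC; J -> d | JD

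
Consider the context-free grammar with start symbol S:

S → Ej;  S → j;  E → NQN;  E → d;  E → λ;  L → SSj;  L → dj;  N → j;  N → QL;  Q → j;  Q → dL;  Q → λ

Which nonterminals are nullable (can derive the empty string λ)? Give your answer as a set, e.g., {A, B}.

{E, Q}

Directly nullable (have an ε-rule): {E, Q}.
Not nullable: L, N, S — each has a terminal in every rule's right-hand side or depends on a non-nullable symbol.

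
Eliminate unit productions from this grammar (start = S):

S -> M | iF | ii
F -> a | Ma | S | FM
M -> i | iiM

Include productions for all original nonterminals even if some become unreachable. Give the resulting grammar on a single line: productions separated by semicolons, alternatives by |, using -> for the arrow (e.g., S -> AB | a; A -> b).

Unit productions: F->S, S->M.
Unit pairs (A ⇒* B via units): (F,M), (F,S), (S,M).
S: inherits non-unit rules of {M, S} → i | iF | ii | iiM.
F: inherits non-unit rules of {F, M, S} → FM | Ma | a | i | iF | ii | iiM.
M: inherits non-unit rules of {M} → i | iiM.

S -> i | iF | ii | iiM; F -> a | i | FM | Ma | iF | ii | iiM; M -> i | iiM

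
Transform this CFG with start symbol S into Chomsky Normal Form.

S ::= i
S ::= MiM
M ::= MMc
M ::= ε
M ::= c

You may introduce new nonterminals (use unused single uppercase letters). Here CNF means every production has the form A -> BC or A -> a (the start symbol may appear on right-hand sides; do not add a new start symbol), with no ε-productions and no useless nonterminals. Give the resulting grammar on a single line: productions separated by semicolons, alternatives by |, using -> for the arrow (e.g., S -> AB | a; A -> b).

Nullable: {M}; after ε-elimination: S -> i | Mi | iM | MiM; M -> c | Mc | MMc.
No unit productions to eliminate.
TERM: introduce A -> c, B -> i and substitute in every rule of length ≥2.
BIN: M -> MMA becomes M -> MC, C -> MA; S -> MBM becomes S -> MD, D -> BM.

S -> i | BM | MB | MD; A -> c; B -> i; C -> MA; D -> BM; M -> c | MA | MC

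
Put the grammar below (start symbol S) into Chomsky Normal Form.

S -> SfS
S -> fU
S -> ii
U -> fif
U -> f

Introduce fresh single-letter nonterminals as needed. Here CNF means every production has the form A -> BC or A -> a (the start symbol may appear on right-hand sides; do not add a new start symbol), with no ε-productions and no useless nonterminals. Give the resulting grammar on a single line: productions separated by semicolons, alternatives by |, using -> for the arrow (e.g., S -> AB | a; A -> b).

S -> AU | BB | SC; A -> f; B -> i; C -> AS; D -> BA; U -> f | AD

No ε-productions.
No unit productions to eliminate.
TERM: introduce A -> f, B -> i and substitute in every rule of length ≥2.
BIN: S -> SAS becomes S -> SC, C -> AS; U -> ABA becomes U -> AD, D -> BA.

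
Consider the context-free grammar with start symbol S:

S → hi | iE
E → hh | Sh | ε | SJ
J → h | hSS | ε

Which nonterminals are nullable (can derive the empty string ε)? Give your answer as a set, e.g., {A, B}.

{E, J}

Directly nullable (have an ε-rule): {E, J}.
Not nullable: S — each has a terminal in every rule's right-hand side or depends on a non-nullable symbol.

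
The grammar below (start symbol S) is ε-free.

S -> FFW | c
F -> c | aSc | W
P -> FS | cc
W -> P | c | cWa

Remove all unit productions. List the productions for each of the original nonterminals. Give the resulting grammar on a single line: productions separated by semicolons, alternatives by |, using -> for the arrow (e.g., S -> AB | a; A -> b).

S -> c | FFW; F -> c | FS | cc | aSc | cWa; P -> FS | cc; W -> c | FS | cc | cWa

Unit productions: F->W, W->P.
Unit pairs (A ⇒* B via units): (F,P), (F,W), (W,P).
S: inherits non-unit rules of {S} → FFW | c.
F: inherits non-unit rules of {F, P, W} → FS | aSc | c | cWa | cc.
P: inherits non-unit rules of {P} → FS | cc.
W: inherits non-unit rules of {P, W} → FS | c | cWa | cc.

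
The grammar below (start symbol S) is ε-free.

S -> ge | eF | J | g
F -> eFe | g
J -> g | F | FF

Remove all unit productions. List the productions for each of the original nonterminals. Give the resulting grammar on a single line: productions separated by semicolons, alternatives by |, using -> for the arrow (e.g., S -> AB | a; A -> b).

S -> g | FF | eF | ge | eFe; F -> g | eFe; J -> g | FF | eFe

Unit productions: J->F, S->J.
Unit pairs (A ⇒* B via units): (J,F), (S,F), (S,J).
S: inherits non-unit rules of {F, J, S} → FF | eF | eFe | g | ge.
F: inherits non-unit rules of {F} → eFe | g.
J: inherits non-unit rules of {F, J} → FF | eFe | g.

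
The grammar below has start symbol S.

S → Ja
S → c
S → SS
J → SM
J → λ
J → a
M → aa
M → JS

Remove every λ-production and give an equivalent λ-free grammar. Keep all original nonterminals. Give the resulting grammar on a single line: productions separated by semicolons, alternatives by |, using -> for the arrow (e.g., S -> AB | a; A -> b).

S -> a | c | Ja | SS; J -> a | SM; M -> S | JS | aa

Nullable set: {J}.
S -> Ja: J nullable, giving Ja | a.
Drop J -> λ.
M -> JS: J nullable, giving JS | S.
Unchanged (no nullable symbols): S -> SS; S -> c; J -> SM; J -> a; M -> aa.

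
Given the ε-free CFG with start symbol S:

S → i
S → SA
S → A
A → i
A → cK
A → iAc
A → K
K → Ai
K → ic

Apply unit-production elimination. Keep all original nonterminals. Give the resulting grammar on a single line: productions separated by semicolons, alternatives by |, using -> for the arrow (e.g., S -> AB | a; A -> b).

Unit productions: A->K, S->A.
Unit pairs (A ⇒* B via units): (A,K), (S,A), (S,K).
S: inherits non-unit rules of {A, K, S} → Ai | SA | cK | i | iAc | ic.
A: inherits non-unit rules of {A, K} → Ai | cK | i | iAc | ic.
K: inherits non-unit rules of {K} → Ai | ic.

S -> i | Ai | SA | cK | ic | iAc; A -> i | Ai | cK | ic | iAc; K -> Ai | ic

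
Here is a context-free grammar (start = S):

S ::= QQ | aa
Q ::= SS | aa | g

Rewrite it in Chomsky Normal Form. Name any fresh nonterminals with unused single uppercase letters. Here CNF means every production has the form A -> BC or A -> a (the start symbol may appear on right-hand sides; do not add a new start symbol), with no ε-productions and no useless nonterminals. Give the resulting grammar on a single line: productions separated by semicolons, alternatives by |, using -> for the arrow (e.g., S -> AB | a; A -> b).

S -> AA | QQ; A -> a; Q -> g | AA | SS

No ε-productions.
No unit productions to eliminate.
TERM: introduce A -> a and substitute in every rule of length ≥2.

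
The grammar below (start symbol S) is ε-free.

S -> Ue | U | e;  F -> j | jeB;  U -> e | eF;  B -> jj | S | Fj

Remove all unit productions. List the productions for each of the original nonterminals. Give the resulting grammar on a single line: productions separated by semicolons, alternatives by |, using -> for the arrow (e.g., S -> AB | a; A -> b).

Unit productions: B->S, S->U.
Unit pairs (A ⇒* B via units): (B,S), (B,U), (S,U).
S: inherits non-unit rules of {S, U} → Ue | e | eF.
B: inherits non-unit rules of {B, S, U} → Fj | Ue | e | eF | jj.
F: inherits non-unit rules of {F} → j | jeB.
U: inherits non-unit rules of {U} → e | eF.

S -> e | Ue | eF; B -> e | Fj | Ue | eF | jj; F -> j | jeB; U -> e | eF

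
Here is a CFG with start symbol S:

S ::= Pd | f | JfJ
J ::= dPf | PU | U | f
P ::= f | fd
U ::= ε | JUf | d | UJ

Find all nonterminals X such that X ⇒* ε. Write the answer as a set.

Directly nullable (have an ε-rule): {U}.
J is nullable via J -> U (every symbol on the right is already known nullable).
Not nullable: P, S — each has a terminal in every rule's right-hand side or depends on a non-nullable symbol.

{J, U}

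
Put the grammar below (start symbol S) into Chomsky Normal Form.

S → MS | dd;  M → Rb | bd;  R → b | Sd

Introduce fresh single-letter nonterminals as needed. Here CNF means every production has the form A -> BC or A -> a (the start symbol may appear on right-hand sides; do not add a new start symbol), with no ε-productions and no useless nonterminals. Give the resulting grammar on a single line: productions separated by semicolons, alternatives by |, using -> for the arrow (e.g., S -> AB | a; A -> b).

S -> BB | MS; A -> b; B -> d; M -> AB | RA; R -> b | SB

No ε-productions.
No unit productions to eliminate.
TERM: introduce A -> b, B -> d and substitute in every rule of length ≥2.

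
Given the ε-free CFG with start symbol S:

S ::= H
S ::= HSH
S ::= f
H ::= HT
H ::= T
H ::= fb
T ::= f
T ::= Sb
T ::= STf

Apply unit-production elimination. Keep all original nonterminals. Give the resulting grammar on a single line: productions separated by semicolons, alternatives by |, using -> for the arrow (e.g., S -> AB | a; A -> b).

S -> f | HT | Sb | fb | HSH | STf; H -> f | HT | Sb | fb | STf; T -> f | Sb | STf

Unit productions: H->T, S->H.
Unit pairs (A ⇒* B via units): (H,T), (S,H), (S,T).
S: inherits non-unit rules of {H, S, T} → HSH | HT | STf | Sb | f | fb.
H: inherits non-unit rules of {H, T} → HT | STf | Sb | f | fb.
T: inherits non-unit rules of {T} → STf | Sb | f.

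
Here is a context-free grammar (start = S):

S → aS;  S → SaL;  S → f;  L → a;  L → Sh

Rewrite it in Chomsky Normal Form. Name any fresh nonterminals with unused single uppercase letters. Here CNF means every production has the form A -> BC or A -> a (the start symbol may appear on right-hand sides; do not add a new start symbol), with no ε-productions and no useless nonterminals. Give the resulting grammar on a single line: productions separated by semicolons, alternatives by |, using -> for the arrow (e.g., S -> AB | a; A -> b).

No ε-productions.
No unit productions to eliminate.
TERM: introduce B -> a, A -> h and substitute in every rule of length ≥2.
BIN: S -> SBL becomes S -> SC, C -> BL.

S -> f | BS | SC; A -> h; B -> a; C -> BL; L -> a | SA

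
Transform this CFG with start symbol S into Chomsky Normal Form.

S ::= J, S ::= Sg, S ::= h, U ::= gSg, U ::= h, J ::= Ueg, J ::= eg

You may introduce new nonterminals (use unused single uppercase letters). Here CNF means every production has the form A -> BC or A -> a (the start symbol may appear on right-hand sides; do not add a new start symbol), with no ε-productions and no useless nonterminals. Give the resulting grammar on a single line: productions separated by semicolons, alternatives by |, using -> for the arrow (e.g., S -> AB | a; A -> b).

No ε-productions.
After unit-elimination: S -> h | Sg | eg | Ueg; J -> eg | Ueg; U -> h | gSg.
TERM: introduce A -> e, B -> g and substitute in every rule of length ≥2.
BIN: J -> UAB becomes J -> UC, C -> AB; S -> UAB becomes S -> UD, D -> AB; U -> BSB becomes U -> BE, E -> SB.
Drop unreachable/unproductive: J.

S -> h | AB | SB | UD; A -> e; B -> g; D -> AB; E -> SB; U -> h | BE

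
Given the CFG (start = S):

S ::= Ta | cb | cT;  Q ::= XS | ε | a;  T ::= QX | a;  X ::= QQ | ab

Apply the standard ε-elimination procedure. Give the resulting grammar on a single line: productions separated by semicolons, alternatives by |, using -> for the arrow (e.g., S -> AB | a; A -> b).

S -> a | c | Ta | cT | cb; Q -> S | a | XS; T -> Q | X | a | QX; X -> Q | QQ | ab

Nullable set: {Q, T, X}.
S -> Ta: T nullable, giving Ta | a.
S -> cT: T nullable, giving c | cT.
Drop Q -> ε.
Q -> XS: X nullable, giving S | XS.
T -> QX: Q, X nullable, giving Q | QX | X.
X -> QQ: Q, Q nullable, giving Q | QQ.
Unchanged (no nullable symbols): S -> cb; Q -> a; T -> a; X -> ab.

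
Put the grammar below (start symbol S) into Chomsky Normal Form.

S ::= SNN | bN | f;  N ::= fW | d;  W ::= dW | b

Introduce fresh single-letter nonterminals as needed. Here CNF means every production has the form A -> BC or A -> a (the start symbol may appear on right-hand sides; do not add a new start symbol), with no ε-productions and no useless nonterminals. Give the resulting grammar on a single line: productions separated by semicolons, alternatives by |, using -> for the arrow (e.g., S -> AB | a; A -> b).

No ε-productions.
No unit productions to eliminate.
TERM: introduce B -> b, C -> d, A -> f and substitute in every rule of length ≥2.
BIN: S -> SNN becomes S -> SD, D -> NN.

S -> f | BN | SD; A -> f; B -> b; C -> d; D -> NN; N -> d | AW; W -> b | CW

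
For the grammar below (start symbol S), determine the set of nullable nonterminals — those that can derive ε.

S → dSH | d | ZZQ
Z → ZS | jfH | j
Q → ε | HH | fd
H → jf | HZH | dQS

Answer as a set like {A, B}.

Directly nullable (have an ε-rule): {Q}.
Not nullable: H, S, Z — each has a terminal in every rule's right-hand side or depends on a non-nullable symbol.

{Q}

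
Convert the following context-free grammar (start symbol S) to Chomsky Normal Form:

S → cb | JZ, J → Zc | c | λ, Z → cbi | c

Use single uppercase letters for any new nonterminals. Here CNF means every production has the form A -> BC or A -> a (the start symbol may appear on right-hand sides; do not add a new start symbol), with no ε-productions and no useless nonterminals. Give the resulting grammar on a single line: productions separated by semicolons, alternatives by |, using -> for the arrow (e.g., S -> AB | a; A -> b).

S -> c | AB | AD | JZ; A -> c; B -> b; C -> i; D -> BC; E -> BC; J -> c | ZA; Z -> c | AE

Nullable: {J}; after ε-elimination: S -> Z | JZ | cb; J -> c | Zc; Z -> c | cbi.
After unit-elimination: S -> c | JZ | cb | cbi; J -> c | Zc; Z -> c | cbi.
TERM: introduce B -> b, A -> c, C -> i and substitute in every rule of length ≥2.
BIN: S -> ABC becomes S -> AD, D -> BC; Z -> ABC becomes Z -> AE, E -> BC.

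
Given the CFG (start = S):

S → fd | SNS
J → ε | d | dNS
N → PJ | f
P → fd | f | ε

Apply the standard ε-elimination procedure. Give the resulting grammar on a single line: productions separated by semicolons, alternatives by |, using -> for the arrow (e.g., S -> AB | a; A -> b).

S -> SS | fd | SNS; J -> d | dS | dNS; N -> J | P | f | PJ; P -> f | fd

Nullable set: {J, N, P}.
S -> SNS: N nullable, giving SNS | SS.
Drop J -> ε.
J -> dNS: N nullable, giving dNS | dS.
N -> PJ: P, J nullable, giving J | P | PJ.
Drop P -> ε.
Unchanged (no nullable symbols): S -> fd; J -> d; N -> f; P -> f; P -> fd.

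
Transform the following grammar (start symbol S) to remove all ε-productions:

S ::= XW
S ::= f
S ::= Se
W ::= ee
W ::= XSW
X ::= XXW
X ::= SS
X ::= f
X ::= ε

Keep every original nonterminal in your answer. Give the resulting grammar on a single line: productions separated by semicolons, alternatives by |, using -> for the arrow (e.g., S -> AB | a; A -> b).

Nullable set: {X}.
S -> XW: X nullable, giving W | XW.
W -> XSW: X nullable, giving SW | XSW.
Drop X -> ε.
X -> XXW: X, X nullable, giving W | XW | XXW.
Unchanged (no nullable symbols): S -> Se; S -> f; W -> ee; X -> SS; X -> f.

S -> W | f | Se | XW; W -> SW | ee | XSW; X -> W | f | SS | XW | XXW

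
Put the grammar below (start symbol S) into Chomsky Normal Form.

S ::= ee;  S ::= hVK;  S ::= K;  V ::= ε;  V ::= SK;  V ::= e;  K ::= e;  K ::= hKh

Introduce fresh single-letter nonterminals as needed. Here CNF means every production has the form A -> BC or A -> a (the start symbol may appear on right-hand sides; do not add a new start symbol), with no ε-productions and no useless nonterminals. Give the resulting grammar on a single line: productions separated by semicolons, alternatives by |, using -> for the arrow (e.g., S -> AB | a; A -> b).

S -> e | AD | AE | AK | BB; A -> h; B -> e; C -> KA; D -> KA; E -> VK; K -> e | AC; V -> e | SK

Nullable: {V}; after ε-elimination: S -> K | ee | hK | hVK; K -> e | hKh; V -> e | SK.
After unit-elimination: S -> e | ee | hK | hKh | hVK; K -> e | hKh; V -> e | SK.
TERM: introduce B -> e, A -> h and substitute in every rule of length ≥2.
BIN: K -> AKA becomes K -> AC, C -> KA; S -> AKA becomes S -> AD, D -> KA; S -> AVK becomes S -> AE, E -> VK.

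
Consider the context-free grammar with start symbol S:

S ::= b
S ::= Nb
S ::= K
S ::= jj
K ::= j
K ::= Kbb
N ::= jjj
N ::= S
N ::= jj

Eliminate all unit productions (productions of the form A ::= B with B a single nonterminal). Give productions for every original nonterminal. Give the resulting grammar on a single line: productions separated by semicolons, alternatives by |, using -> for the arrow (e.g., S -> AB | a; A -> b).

S -> b | j | Nb | jj | Kbb; K -> j | Kbb; N -> b | j | Nb | jj | Kbb | jjj

Unit productions: N->S, S->K.
Unit pairs (A ⇒* B via units): (N,K), (N,S), (S,K).
S: inherits non-unit rules of {K, S} → Kbb | Nb | b | j | jj.
K: inherits non-unit rules of {K} → Kbb | j.
N: inherits non-unit rules of {K, N, S} → Kbb | Nb | b | j | jj | jjj.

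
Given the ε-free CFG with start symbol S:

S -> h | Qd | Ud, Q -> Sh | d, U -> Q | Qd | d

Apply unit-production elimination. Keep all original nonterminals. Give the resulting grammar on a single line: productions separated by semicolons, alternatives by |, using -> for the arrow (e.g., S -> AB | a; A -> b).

Unit productions: U->Q.
Unit pairs (A ⇒* B via units): (U,Q).
S: inherits non-unit rules of {S} → Qd | Ud | h.
Q: inherits non-unit rules of {Q} → Sh | d.
U: inherits non-unit rules of {Q, U} → Qd | Sh | d.

S -> h | Qd | Ud; Q -> d | Sh; U -> d | Qd | Sh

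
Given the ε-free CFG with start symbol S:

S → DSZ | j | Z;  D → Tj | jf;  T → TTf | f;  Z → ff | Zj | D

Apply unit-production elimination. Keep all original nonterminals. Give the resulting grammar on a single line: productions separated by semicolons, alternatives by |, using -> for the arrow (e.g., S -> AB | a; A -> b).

Unit productions: S->Z, Z->D.
Unit pairs (A ⇒* B via units): (S,D), (S,Z), (Z,D).
S: inherits non-unit rules of {D, S, Z} → DSZ | Tj | Zj | ff | j | jf.
D: inherits non-unit rules of {D} → Tj | jf.
T: inherits non-unit rules of {T} → TTf | f.
Z: inherits non-unit rules of {D, Z} → Tj | Zj | ff | jf.

S -> j | Tj | Zj | ff | jf | DSZ; D -> Tj | jf; T -> f | TTf; Z -> Tj | Zj | ff | jf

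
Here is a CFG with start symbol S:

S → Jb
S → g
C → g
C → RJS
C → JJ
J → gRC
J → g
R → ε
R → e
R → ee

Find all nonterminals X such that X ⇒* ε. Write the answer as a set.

{R}

Directly nullable (have an ε-rule): {R}.
Not nullable: C, J, S — each has a terminal in every rule's right-hand side or depends on a non-nullable symbol.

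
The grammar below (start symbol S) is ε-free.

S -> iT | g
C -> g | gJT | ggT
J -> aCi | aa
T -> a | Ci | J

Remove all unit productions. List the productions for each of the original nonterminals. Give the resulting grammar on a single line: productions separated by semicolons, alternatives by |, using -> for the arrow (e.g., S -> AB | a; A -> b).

Unit productions: T->J.
Unit pairs (A ⇒* B via units): (T,J).
S: inherits non-unit rules of {S} → g | iT.
C: inherits non-unit rules of {C} → g | gJT | ggT.
J: inherits non-unit rules of {J} → aCi | aa.
T: inherits non-unit rules of {J, T} → Ci | a | aCi | aa.

S -> g | iT; C -> g | gJT | ggT; J -> aa | aCi; T -> a | Ci | aa | aCi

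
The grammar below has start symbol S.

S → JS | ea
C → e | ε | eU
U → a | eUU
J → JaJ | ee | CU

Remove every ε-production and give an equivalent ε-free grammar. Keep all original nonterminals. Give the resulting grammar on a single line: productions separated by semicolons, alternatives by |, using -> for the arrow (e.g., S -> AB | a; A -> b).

Nullable set: {C}.
Drop C -> ε.
J -> CU: C nullable, giving CU | U.
Unchanged (no nullable symbols): S -> JS; S -> ea; C -> e; C -> eU; J -> JaJ; J -> ee; U -> a; U -> eUU.

S -> JS | ea; C -> e | eU; J -> U | CU | ee | JaJ; U -> a | eUU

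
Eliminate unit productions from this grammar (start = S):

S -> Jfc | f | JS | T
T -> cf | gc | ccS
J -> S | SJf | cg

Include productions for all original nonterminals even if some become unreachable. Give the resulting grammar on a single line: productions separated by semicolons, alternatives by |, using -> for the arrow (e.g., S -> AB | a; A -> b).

Unit productions: J->S, S->T.
Unit pairs (A ⇒* B via units): (J,S), (J,T), (S,T).
S: inherits non-unit rules of {S, T} → JS | Jfc | ccS | cf | f | gc.
J: inherits non-unit rules of {J, S, T} → JS | Jfc | SJf | ccS | cf | cg | f | gc.
T: inherits non-unit rules of {T} → ccS | cf | gc.

S -> f | JS | cf | gc | Jfc | ccS; J -> f | JS | cf | cg | gc | Jfc | SJf | ccS; T -> cf | gc | ccS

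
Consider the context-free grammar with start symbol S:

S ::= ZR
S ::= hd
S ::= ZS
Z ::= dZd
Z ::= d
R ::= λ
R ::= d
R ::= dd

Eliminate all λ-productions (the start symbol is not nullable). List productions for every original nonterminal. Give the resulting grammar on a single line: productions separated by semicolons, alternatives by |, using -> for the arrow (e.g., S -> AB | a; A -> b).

Nullable set: {R}.
S -> ZR: R nullable, giving Z | ZR.
Drop R -> λ.
Unchanged (no nullable symbols): S -> ZS; S -> hd; R -> d; R -> dd; Z -> d; Z -> dZd.

S -> Z | ZR | ZS | hd; R -> d | dd; Z -> d | dZd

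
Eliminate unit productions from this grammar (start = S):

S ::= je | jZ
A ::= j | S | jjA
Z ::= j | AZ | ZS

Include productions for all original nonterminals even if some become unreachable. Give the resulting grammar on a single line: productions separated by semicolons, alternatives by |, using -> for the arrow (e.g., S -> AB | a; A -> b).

Unit productions: A->S.
Unit pairs (A ⇒* B via units): (A,S).
S: inherits non-unit rules of {S} → jZ | je.
A: inherits non-unit rules of {A, S} → j | jZ | je | jjA.
Z: inherits non-unit rules of {Z} → AZ | ZS | j.

S -> jZ | je; A -> j | jZ | je | jjA; Z -> j | AZ | ZS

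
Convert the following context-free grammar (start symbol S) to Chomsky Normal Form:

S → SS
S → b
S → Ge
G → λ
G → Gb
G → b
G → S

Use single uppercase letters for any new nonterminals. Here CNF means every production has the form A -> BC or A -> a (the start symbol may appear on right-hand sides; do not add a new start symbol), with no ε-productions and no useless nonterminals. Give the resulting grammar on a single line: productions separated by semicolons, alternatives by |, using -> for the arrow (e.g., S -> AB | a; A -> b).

S -> b | e | GB | SS; A -> b; B -> e; G -> b | e | GA | GB | SS

Nullable: {G}; after ε-elimination: S -> b | e | Ge | SS; G -> S | b | Gb.
After unit-elimination: S -> b | e | Ge | SS; G -> b | e | Gb | Ge | SS.
TERM: introduce A -> b, B -> e and substitute in every rule of length ≥2.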